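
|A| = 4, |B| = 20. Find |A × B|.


|A × B| = |A| × |B|
= 4 × 20
= 80

|A × B| = 80


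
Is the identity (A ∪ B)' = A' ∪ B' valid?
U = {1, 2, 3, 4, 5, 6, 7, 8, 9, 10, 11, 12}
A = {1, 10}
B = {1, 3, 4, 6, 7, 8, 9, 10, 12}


LHS: A ∪ B = {1, 3, 4, 6, 7, 8, 9, 10, 12}
(A ∪ B)' = U \ (A ∪ B) = {2, 5, 11}
A' = {2, 3, 4, 5, 6, 7, 8, 9, 11, 12}, B' = {2, 5, 11}
Claimed RHS: A' ∪ B' = {2, 3, 4, 5, 6, 7, 8, 9, 11, 12}
Identity is INVALID: LHS = {2, 5, 11} but the RHS claimed here equals {2, 3, 4, 5, 6, 7, 8, 9, 11, 12}. The correct form is (A ∪ B)' = A' ∩ B'.

Identity is invalid: (A ∪ B)' = {2, 5, 11} but A' ∪ B' = {2, 3, 4, 5, 6, 7, 8, 9, 11, 12}. The correct De Morgan law is (A ∪ B)' = A' ∩ B'.


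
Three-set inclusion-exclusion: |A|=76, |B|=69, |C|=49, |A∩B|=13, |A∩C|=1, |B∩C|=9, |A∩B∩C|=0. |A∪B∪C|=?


|A∪B∪C| = |A|+|B|+|C| - |A∩B|-|A∩C|-|B∩C| + |A∩B∩C|
= 76+69+49 - 13-1-9 + 0
= 194 - 23 + 0
= 171

|A ∪ B ∪ C| = 171


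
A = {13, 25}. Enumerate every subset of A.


|A| = 2, so |P(A)| = 2^2 = 4
Enumerate subsets by cardinality (0 to 2):
∅, {13}, {25}, {13, 25}

P(A) has 4 subsets: ∅, {13}, {25}, {13, 25}


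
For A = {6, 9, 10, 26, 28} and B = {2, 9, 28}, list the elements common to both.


A ∩ B = elements in both A and B
A = {6, 9, 10, 26, 28}
B = {2, 9, 28}
A ∩ B = {9, 28}

A ∩ B = {9, 28}


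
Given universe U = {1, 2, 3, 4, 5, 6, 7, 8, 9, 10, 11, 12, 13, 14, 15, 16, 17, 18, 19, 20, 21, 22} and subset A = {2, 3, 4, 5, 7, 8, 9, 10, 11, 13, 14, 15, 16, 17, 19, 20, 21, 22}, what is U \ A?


Aᶜ = U \ A = elements in U but not in A
U = {1, 2, 3, 4, 5, 6, 7, 8, 9, 10, 11, 12, 13, 14, 15, 16, 17, 18, 19, 20, 21, 22}
A = {2, 3, 4, 5, 7, 8, 9, 10, 11, 13, 14, 15, 16, 17, 19, 20, 21, 22}
Aᶜ = {1, 6, 12, 18}

Aᶜ = {1, 6, 12, 18}


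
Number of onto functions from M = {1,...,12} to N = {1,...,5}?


n = |M| = 12, k = |N| = 5. Surjections via inclusion-exclusion:
S(n,k) = Σ(-1)^i × C(k,i) × (k-i)^n, i=0 to k
i=0: (-1)^0×C(5,0)×5^12 = 244140625
i=1: (-1)^1×C(5,1)×4^12 = -83886080
i=2: (-1)^2×C(5,2)×3^12 = 5314410
i=3: (-1)^3×C(5,3)×2^12 = -40960
i=4: (-1)^4×C(5,4)×1^12 = 5
i=5: (-1)^5×C(5,5)×0^12 = 0
Total = 165528000

Number of surjections = 165528000


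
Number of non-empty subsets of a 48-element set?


Total subsets = 2^n = 2^48 = 281474976710656
Non-empty subsets exclude the empty set: 2^n - 1
= 281474976710656 - 1
= 281474976710655

Number of non-empty subsets = 281474976710655


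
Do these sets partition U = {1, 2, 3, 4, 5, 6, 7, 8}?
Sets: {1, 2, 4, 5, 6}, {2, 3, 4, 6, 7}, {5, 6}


A partition requires: (1) non-empty parts, (2) pairwise disjoint, (3) union = U
Parts: {1, 2, 4, 5, 6}, {2, 3, 4, 6, 7}, {5, 6}
Union of parts: {1, 2, 3, 4, 5, 6, 7}
U = {1, 2, 3, 4, 5, 6, 7, 8}
All non-empty? True
Pairwise disjoint? False
Covers U? False

No, not a valid partition


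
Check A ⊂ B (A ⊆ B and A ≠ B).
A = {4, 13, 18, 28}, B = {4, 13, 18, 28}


A ⊂ B requires: A ⊆ B AND A ≠ B.
A ⊆ B? Yes
A = B? Yes
A = B, so A is not a PROPER subset.

No, A is not a proper subset of B


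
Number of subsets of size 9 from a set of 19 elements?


C(n,k) = n! / (k!(n-k)!)
C(19,9) = 19! / (9!10!)
= 92378

C(19,9) = 92378


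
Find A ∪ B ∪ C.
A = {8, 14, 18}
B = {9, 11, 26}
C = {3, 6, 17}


A ∪ B = {8, 9, 11, 14, 18, 26}
(A ∪ B) ∪ C = {3, 6, 8, 9, 11, 14, 17, 18, 26}

A ∪ B ∪ C = {3, 6, 8, 9, 11, 14, 17, 18, 26}


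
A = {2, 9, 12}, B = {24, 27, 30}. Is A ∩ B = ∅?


Disjoint means A ∩ B = ∅.
A ∩ B = ∅
A ∩ B = ∅, so A and B are disjoint.

Yes, A and B are disjoint


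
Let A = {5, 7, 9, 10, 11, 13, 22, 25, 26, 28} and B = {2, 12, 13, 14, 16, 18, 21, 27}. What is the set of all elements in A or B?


A ∪ B = all elements in A or B (or both)
A = {5, 7, 9, 10, 11, 13, 22, 25, 26, 28}
B = {2, 12, 13, 14, 16, 18, 21, 27}
A ∪ B = {2, 5, 7, 9, 10, 11, 12, 13, 14, 16, 18, 21, 22, 25, 26, 27, 28}

A ∪ B = {2, 5, 7, 9, 10, 11, 12, 13, 14, 16, 18, 21, 22, 25, 26, 27, 28}


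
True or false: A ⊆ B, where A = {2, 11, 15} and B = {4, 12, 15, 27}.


A ⊆ B means every element of A is in B.
Elements in A not in B: {2, 11}
So A ⊄ B.

No, A ⊄ B


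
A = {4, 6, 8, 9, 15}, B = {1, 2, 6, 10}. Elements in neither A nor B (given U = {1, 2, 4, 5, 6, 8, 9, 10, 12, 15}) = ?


A = {4, 6, 8, 9, 15}
B = {1, 2, 6, 10}
Region: in neither A nor B (given U = {1, 2, 4, 5, 6, 8, 9, 10, 12, 15})
Elements: {5, 12}

Elements in neither A nor B (given U = {1, 2, 4, 5, 6, 8, 9, 10, 12, 15}): {5, 12}


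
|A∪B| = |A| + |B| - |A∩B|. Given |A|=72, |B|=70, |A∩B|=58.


|A ∪ B| = |A| + |B| - |A ∩ B|
= 72 + 70 - 58
= 84

|A ∪ B| = 84


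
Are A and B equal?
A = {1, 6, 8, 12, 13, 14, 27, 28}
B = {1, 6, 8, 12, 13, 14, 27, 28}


Two sets are equal iff they have exactly the same elements.
A = {1, 6, 8, 12, 13, 14, 27, 28}
B = {1, 6, 8, 12, 13, 14, 27, 28}
Same elements → A = B

Yes, A = B


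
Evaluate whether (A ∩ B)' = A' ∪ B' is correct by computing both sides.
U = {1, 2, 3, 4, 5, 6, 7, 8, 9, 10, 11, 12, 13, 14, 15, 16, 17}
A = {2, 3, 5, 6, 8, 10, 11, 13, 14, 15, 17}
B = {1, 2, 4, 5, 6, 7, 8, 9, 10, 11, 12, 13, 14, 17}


LHS: A ∩ B = {2, 5, 6, 8, 10, 11, 13, 14, 17}
(A ∩ B)' = U \ (A ∩ B) = {1, 3, 4, 7, 9, 12, 15, 16}
A' = {1, 4, 7, 9, 12, 16}, B' = {3, 15, 16}
Claimed RHS: A' ∪ B' = {1, 3, 4, 7, 9, 12, 15, 16}
Identity is VALID: LHS = RHS = {1, 3, 4, 7, 9, 12, 15, 16} ✓

Identity is valid. (A ∩ B)' = A' ∪ B' = {1, 3, 4, 7, 9, 12, 15, 16}


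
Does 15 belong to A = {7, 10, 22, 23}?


A = {7, 10, 22, 23}
Checking if 15 is in A
15 is not in A → False

15 ∉ A


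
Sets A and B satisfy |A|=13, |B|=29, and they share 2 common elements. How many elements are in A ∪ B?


|A ∪ B| = |A| + |B| - |A ∩ B|
= 13 + 29 - 2
= 40

|A ∪ B| = 40


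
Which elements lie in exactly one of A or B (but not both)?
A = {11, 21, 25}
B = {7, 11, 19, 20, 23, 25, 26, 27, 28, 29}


A △ B = (A \ B) ∪ (B \ A) = elements in exactly one of A or B
A \ B = {21}
B \ A = {7, 19, 20, 23, 26, 27, 28, 29}
A △ B = {7, 19, 20, 21, 23, 26, 27, 28, 29}

A △ B = {7, 19, 20, 21, 23, 26, 27, 28, 29}


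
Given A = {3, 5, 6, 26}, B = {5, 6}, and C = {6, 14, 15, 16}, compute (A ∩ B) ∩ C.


A ∩ B = {5, 6}
(A ∩ B) ∩ C = {6}

A ∩ B ∩ C = {6}


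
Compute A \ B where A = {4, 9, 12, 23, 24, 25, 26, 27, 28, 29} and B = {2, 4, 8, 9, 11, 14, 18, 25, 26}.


A \ B = elements in A but not in B
A = {4, 9, 12, 23, 24, 25, 26, 27, 28, 29}
B = {2, 4, 8, 9, 11, 14, 18, 25, 26}
Remove from A any elements in B
A \ B = {12, 23, 24, 27, 28, 29}

A \ B = {12, 23, 24, 27, 28, 29}


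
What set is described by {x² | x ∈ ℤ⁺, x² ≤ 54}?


Checking each candidate:
Condition: positive perfect squares ≤ 54
Result = {1, 4, 9, 16, 25, 36, 49}

{1, 4, 9, 16, 25, 36, 49}


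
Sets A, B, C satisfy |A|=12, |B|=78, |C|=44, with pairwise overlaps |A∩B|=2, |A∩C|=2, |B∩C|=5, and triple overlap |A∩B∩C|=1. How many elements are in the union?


|A∪B∪C| = |A|+|B|+|C| - |A∩B|-|A∩C|-|B∩C| + |A∩B∩C|
= 12+78+44 - 2-2-5 + 1
= 134 - 9 + 1
= 126

|A ∪ B ∪ C| = 126


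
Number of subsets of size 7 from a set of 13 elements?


C(n,k) = n! / (k!(n-k)!)
C(13,7) = 13! / (7!6!)
= 1716

C(13,7) = 1716


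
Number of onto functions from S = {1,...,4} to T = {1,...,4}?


n = |S| = 4, k = |T| = 4. Surjections via inclusion-exclusion:
S(n,k) = Σ(-1)^i × C(k,i) × (k-i)^n, i=0 to k
i=0: (-1)^0×C(4,0)×4^4 = 256
i=1: (-1)^1×C(4,1)×3^4 = -324
i=2: (-1)^2×C(4,2)×2^4 = 96
i=3: (-1)^3×C(4,3)×1^4 = -4
i=4: (-1)^4×C(4,4)×0^4 = 0
Total = 24

Number of surjections = 24


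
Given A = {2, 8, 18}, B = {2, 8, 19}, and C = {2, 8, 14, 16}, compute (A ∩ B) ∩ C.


A ∩ B = {2, 8}
(A ∩ B) ∩ C = {2, 8}

A ∩ B ∩ C = {2, 8}


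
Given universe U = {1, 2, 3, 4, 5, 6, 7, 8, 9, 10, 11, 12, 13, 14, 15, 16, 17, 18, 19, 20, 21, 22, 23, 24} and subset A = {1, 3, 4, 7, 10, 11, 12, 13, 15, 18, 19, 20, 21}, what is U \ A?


Aᶜ = U \ A = elements in U but not in A
U = {1, 2, 3, 4, 5, 6, 7, 8, 9, 10, 11, 12, 13, 14, 15, 16, 17, 18, 19, 20, 21, 22, 23, 24}
A = {1, 3, 4, 7, 10, 11, 12, 13, 15, 18, 19, 20, 21}
Aᶜ = {2, 5, 6, 8, 9, 14, 16, 17, 22, 23, 24}

Aᶜ = {2, 5, 6, 8, 9, 14, 16, 17, 22, 23, 24}


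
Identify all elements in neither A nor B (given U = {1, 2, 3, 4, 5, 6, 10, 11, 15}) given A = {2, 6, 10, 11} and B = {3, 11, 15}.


A = {2, 6, 10, 11}
B = {3, 11, 15}
Region: in neither A nor B (given U = {1, 2, 3, 4, 5, 6, 10, 11, 15})
Elements: {1, 4, 5}

Elements in neither A nor B (given U = {1, 2, 3, 4, 5, 6, 10, 11, 15}): {1, 4, 5}


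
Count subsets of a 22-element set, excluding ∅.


Total subsets = 2^n = 2^22 = 4194304
Non-empty subsets exclude the empty set: 2^n - 1
= 4194304 - 1
= 4194303

Number of non-empty subsets = 4194303


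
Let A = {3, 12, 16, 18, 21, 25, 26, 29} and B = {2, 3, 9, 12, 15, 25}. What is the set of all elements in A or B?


A ∪ B = all elements in A or B (or both)
A = {3, 12, 16, 18, 21, 25, 26, 29}
B = {2, 3, 9, 12, 15, 25}
A ∪ B = {2, 3, 9, 12, 15, 16, 18, 21, 25, 26, 29}

A ∪ B = {2, 3, 9, 12, 15, 16, 18, 21, 25, 26, 29}


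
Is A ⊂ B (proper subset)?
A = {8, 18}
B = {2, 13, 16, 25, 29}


A ⊂ B requires: A ⊆ B AND A ≠ B.
A ⊆ B? No
A ⊄ B, so A is not a proper subset.

No, A is not a proper subset of B


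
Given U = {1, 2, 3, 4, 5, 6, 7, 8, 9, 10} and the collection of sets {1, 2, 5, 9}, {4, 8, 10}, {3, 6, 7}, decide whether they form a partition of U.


A partition requires: (1) non-empty parts, (2) pairwise disjoint, (3) union = U
Parts: {1, 2, 5, 9}, {4, 8, 10}, {3, 6, 7}
Union of parts: {1, 2, 3, 4, 5, 6, 7, 8, 9, 10}
U = {1, 2, 3, 4, 5, 6, 7, 8, 9, 10}
All non-empty? True
Pairwise disjoint? True
Covers U? True

Yes, valid partition


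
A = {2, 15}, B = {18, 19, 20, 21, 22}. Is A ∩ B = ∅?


Disjoint means A ∩ B = ∅.
A ∩ B = ∅
A ∩ B = ∅, so A and B are disjoint.

Yes, A and B are disjoint


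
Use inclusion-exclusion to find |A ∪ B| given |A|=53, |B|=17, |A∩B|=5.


|A ∪ B| = |A| + |B| - |A ∩ B|
= 53 + 17 - 5
= 65

|A ∪ B| = 65


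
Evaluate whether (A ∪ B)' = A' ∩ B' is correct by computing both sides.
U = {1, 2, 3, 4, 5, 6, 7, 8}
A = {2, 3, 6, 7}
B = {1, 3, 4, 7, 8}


LHS: A ∪ B = {1, 2, 3, 4, 6, 7, 8}
(A ∪ B)' = U \ (A ∪ B) = {5}
A' = {1, 4, 5, 8}, B' = {2, 5, 6}
Claimed RHS: A' ∩ B' = {5}
Identity is VALID: LHS = RHS = {5} ✓

Identity is valid. (A ∪ B)' = A' ∩ B' = {5}


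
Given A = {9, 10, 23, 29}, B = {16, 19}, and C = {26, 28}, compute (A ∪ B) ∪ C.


A ∪ B = {9, 10, 16, 19, 23, 29}
(A ∪ B) ∪ C = {9, 10, 16, 19, 23, 26, 28, 29}

A ∪ B ∪ C = {9, 10, 16, 19, 23, 26, 28, 29}


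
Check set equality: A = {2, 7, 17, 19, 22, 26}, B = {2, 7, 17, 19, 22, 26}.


Two sets are equal iff they have exactly the same elements.
A = {2, 7, 17, 19, 22, 26}
B = {2, 7, 17, 19, 22, 26}
Same elements → A = B

Yes, A = B


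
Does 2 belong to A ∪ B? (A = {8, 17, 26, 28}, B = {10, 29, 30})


A = {8, 17, 26, 28}, B = {10, 29, 30}
A ∪ B = all elements in A or B
A ∪ B = {8, 10, 17, 26, 28, 29, 30}
Checking if 2 ∈ A ∪ B
2 is not in A ∪ B → False

2 ∉ A ∪ B


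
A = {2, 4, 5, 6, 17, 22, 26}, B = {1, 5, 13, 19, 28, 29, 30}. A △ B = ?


A △ B = (A \ B) ∪ (B \ A) = elements in exactly one of A or B
A \ B = {2, 4, 6, 17, 22, 26}
B \ A = {1, 13, 19, 28, 29, 30}
A △ B = {1, 2, 4, 6, 13, 17, 19, 22, 26, 28, 29, 30}

A △ B = {1, 2, 4, 6, 13, 17, 19, 22, 26, 28, 29, 30}


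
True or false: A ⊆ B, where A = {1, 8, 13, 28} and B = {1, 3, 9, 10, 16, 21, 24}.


A ⊆ B means every element of A is in B.
Elements in A not in B: {8, 13, 28}
So A ⊄ B.

No, A ⊄ B


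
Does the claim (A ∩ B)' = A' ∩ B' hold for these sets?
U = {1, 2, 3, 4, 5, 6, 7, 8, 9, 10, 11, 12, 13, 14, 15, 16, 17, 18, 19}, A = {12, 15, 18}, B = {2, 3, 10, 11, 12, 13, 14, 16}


LHS: A ∩ B = {12}
(A ∩ B)' = U \ (A ∩ B) = {1, 2, 3, 4, 5, 6, 7, 8, 9, 10, 11, 13, 14, 15, 16, 17, 18, 19}
A' = {1, 2, 3, 4, 5, 6, 7, 8, 9, 10, 11, 13, 14, 16, 17, 19}, B' = {1, 4, 5, 6, 7, 8, 9, 15, 17, 18, 19}
Claimed RHS: A' ∩ B' = {1, 4, 5, 6, 7, 8, 9, 17, 19}
Identity is INVALID: LHS = {1, 2, 3, 4, 5, 6, 7, 8, 9, 10, 11, 13, 14, 15, 16, 17, 18, 19} but the RHS claimed here equals {1, 4, 5, 6, 7, 8, 9, 17, 19}. The correct form is (A ∩ B)' = A' ∪ B'.

Identity is invalid: (A ∩ B)' = {1, 2, 3, 4, 5, 6, 7, 8, 9, 10, 11, 13, 14, 15, 16, 17, 18, 19} but A' ∩ B' = {1, 4, 5, 6, 7, 8, 9, 17, 19}. The correct De Morgan law is (A ∩ B)' = A' ∪ B'.


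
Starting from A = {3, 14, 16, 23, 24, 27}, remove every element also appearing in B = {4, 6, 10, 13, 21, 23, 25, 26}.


A \ B = elements in A but not in B
A = {3, 14, 16, 23, 24, 27}
B = {4, 6, 10, 13, 21, 23, 25, 26}
Remove from A any elements in B
A \ B = {3, 14, 16, 24, 27}

A \ B = {3, 14, 16, 24, 27}


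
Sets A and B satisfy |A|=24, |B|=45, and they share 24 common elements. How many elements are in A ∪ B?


|A ∪ B| = |A| + |B| - |A ∩ B|
= 24 + 45 - 24
= 45

|A ∪ B| = 45


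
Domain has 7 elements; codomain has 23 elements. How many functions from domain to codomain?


Each of |A| = 7 inputs maps to any of |B| = 23 outputs.
# functions = |B|^|A| = 23^7
= 3404825447

Number of functions = 3404825447


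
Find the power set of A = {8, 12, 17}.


|A| = 3, so |P(A)| = 2^3 = 8
Enumerate subsets by cardinality (0 to 3):
∅, {8}, {12}, {17}, {8, 12}, {8, 17}, {12, 17}, {8, 12, 17}

P(A) has 8 subsets: ∅, {8}, {12}, {17}, {8, 12}, {8, 17}, {12, 17}, {8, 12, 17}


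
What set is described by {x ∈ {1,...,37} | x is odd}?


Checking each candidate:
Condition: odd numbers in {1,...,37}
Result = {1, 3, 5, 7, 9, 11, 13, 15, 17, 19, 21, 23, 25, 27, 29, 31, 33, 35, 37}

{1, 3, 5, 7, 9, 11, 13, 15, 17, 19, 21, 23, 25, 27, 29, 31, 33, 35, 37}


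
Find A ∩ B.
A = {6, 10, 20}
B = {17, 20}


A ∩ B = elements in both A and B
A = {6, 10, 20}
B = {17, 20}
A ∩ B = {20}

A ∩ B = {20}


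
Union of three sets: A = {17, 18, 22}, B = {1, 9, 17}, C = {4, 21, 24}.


A ∪ B = {1, 9, 17, 18, 22}
(A ∪ B) ∪ C = {1, 4, 9, 17, 18, 21, 22, 24}

A ∪ B ∪ C = {1, 4, 9, 17, 18, 21, 22, 24}


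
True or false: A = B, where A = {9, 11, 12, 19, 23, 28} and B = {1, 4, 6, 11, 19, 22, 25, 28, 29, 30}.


Two sets are equal iff they have exactly the same elements.
A = {9, 11, 12, 19, 23, 28}
B = {1, 4, 6, 11, 19, 22, 25, 28, 29, 30}
Differences: {1, 4, 6, 9, 12, 22, 23, 25, 29, 30}
A ≠ B

No, A ≠ B


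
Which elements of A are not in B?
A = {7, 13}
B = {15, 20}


A \ B = elements in A but not in B
A = {7, 13}
B = {15, 20}
Remove from A any elements in B
A \ B = {7, 13}

A \ B = {7, 13}


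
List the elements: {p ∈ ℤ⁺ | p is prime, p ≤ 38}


Checking each candidate:
Condition: primes ≤ 38
Result = {2, 3, 5, 7, 11, 13, 17, 19, 23, 29, 31, 37}

{2, 3, 5, 7, 11, 13, 17, 19, 23, 29, 31, 37}


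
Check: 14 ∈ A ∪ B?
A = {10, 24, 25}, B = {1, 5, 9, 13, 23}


A = {10, 24, 25}, B = {1, 5, 9, 13, 23}
A ∪ B = all elements in A or B
A ∪ B = {1, 5, 9, 10, 13, 23, 24, 25}
Checking if 14 ∈ A ∪ B
14 is not in A ∪ B → False

14 ∉ A ∪ B


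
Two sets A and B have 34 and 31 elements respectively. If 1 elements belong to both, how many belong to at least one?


|A ∪ B| = |A| + |B| - |A ∩ B|
= 34 + 31 - 1
= 64

|A ∪ B| = 64


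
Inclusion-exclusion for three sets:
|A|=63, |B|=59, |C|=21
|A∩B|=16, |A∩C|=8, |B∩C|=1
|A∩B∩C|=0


|A∪B∪C| = |A|+|B|+|C| - |A∩B|-|A∩C|-|B∩C| + |A∩B∩C|
= 63+59+21 - 16-8-1 + 0
= 143 - 25 + 0
= 118

|A ∪ B ∪ C| = 118


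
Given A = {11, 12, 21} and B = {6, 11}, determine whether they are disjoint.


Disjoint means A ∩ B = ∅.
A ∩ B = {11}
A ∩ B ≠ ∅, so A and B are NOT disjoint.

No, A and B are not disjoint (A ∩ B = {11})


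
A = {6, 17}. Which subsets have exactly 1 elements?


|A| = 2, so A has C(2,1) = 2 subsets of size 1.
Enumerate by choosing 1 elements from A at a time:
{6}, {17}

1-element subsets (2 total): {6}, {17}


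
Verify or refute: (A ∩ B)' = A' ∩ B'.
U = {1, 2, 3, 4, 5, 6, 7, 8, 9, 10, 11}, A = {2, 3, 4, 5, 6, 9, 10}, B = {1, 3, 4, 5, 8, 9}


LHS: A ∩ B = {3, 4, 5, 9}
(A ∩ B)' = U \ (A ∩ B) = {1, 2, 6, 7, 8, 10, 11}
A' = {1, 7, 8, 11}, B' = {2, 6, 7, 10, 11}
Claimed RHS: A' ∩ B' = {7, 11}
Identity is INVALID: LHS = {1, 2, 6, 7, 8, 10, 11} but the RHS claimed here equals {7, 11}. The correct form is (A ∩ B)' = A' ∪ B'.

Identity is invalid: (A ∩ B)' = {1, 2, 6, 7, 8, 10, 11} but A' ∩ B' = {7, 11}. The correct De Morgan law is (A ∩ B)' = A' ∪ B'.


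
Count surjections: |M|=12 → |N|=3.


n = |M| = 12, k = |N| = 3. Surjections via inclusion-exclusion:
S(n,k) = Σ(-1)^i × C(k,i) × (k-i)^n, i=0 to k
i=0: (-1)^0×C(3,0)×3^12 = 531441
i=1: (-1)^1×C(3,1)×2^12 = -12288
i=2: (-1)^2×C(3,2)×1^12 = 3
i=3: (-1)^3×C(3,3)×0^12 = 0
Total = 519156

Number of surjections = 519156


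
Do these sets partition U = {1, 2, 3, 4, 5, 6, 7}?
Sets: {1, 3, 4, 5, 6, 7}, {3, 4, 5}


A partition requires: (1) non-empty parts, (2) pairwise disjoint, (3) union = U
Parts: {1, 3, 4, 5, 6, 7}, {3, 4, 5}
Union of parts: {1, 3, 4, 5, 6, 7}
U = {1, 2, 3, 4, 5, 6, 7}
All non-empty? True
Pairwise disjoint? False
Covers U? False

No, not a valid partition


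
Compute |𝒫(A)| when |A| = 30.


Number of subsets = 2^n
= 2^30
= 1073741824

|P(A)| = 1073741824


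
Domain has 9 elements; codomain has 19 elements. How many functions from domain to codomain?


Each of |A| = 9 inputs maps to any of |B| = 19 outputs.
# functions = |B|^|A| = 19^9
= 322687697779

Number of functions = 322687697779


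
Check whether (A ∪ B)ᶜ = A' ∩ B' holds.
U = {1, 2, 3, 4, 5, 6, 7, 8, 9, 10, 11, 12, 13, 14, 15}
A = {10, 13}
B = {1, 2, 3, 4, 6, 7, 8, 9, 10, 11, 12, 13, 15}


LHS: A ∪ B = {1, 2, 3, 4, 6, 7, 8, 9, 10, 11, 12, 13, 15}
(A ∪ B)' = U \ (A ∪ B) = {5, 14}
A' = {1, 2, 3, 4, 5, 6, 7, 8, 9, 11, 12, 14, 15}, B' = {5, 14}
Claimed RHS: A' ∩ B' = {5, 14}
Identity is VALID: LHS = RHS = {5, 14} ✓

Identity is valid. (A ∪ B)' = A' ∩ B' = {5, 14}


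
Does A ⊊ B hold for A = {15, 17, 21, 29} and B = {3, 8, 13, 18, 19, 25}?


A ⊂ B requires: A ⊆ B AND A ≠ B.
A ⊆ B? No
A ⊄ B, so A is not a proper subset.

No, A is not a proper subset of B


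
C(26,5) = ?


C(n,k) = n! / (k!(n-k)!)
C(26,5) = 26! / (5!21!)
= 65780

C(26,5) = 65780


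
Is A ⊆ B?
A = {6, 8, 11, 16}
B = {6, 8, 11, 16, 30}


A ⊆ B means every element of A is in B.
All elements of A are in B.
So A ⊆ B.

Yes, A ⊆ B


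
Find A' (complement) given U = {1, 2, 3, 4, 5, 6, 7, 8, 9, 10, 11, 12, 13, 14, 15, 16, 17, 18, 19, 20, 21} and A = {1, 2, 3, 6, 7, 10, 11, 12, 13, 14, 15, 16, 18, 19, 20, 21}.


Aᶜ = U \ A = elements in U but not in A
U = {1, 2, 3, 4, 5, 6, 7, 8, 9, 10, 11, 12, 13, 14, 15, 16, 17, 18, 19, 20, 21}
A = {1, 2, 3, 6, 7, 10, 11, 12, 13, 14, 15, 16, 18, 19, 20, 21}
Aᶜ = {4, 5, 8, 9, 17}

Aᶜ = {4, 5, 8, 9, 17}


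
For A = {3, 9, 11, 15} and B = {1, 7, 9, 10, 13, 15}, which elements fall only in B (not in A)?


A = {3, 9, 11, 15}
B = {1, 7, 9, 10, 13, 15}
Region: only in B (not in A)
Elements: {1, 7, 10, 13}

Elements only in B (not in A): {1, 7, 10, 13}


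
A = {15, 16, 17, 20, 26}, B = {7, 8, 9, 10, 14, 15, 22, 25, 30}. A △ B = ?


A △ B = (A \ B) ∪ (B \ A) = elements in exactly one of A or B
A \ B = {16, 17, 20, 26}
B \ A = {7, 8, 9, 10, 14, 22, 25, 30}
A △ B = {7, 8, 9, 10, 14, 16, 17, 20, 22, 25, 26, 30}

A △ B = {7, 8, 9, 10, 14, 16, 17, 20, 22, 25, 26, 30}


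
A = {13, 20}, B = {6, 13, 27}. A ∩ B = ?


A ∩ B = elements in both A and B
A = {13, 20}
B = {6, 13, 27}
A ∩ B = {13}

A ∩ B = {13}


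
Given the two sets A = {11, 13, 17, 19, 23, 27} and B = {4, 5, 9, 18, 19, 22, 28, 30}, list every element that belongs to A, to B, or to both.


A ∪ B = all elements in A or B (or both)
A = {11, 13, 17, 19, 23, 27}
B = {4, 5, 9, 18, 19, 22, 28, 30}
A ∪ B = {4, 5, 9, 11, 13, 17, 18, 19, 22, 23, 27, 28, 30}

A ∪ B = {4, 5, 9, 11, 13, 17, 18, 19, 22, 23, 27, 28, 30}


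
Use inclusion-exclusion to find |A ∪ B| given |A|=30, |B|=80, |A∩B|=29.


|A ∪ B| = |A| + |B| - |A ∩ B|
= 30 + 80 - 29
= 81

|A ∪ B| = 81


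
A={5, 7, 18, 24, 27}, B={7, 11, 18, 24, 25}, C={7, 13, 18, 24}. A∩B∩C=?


A ∩ B = {7, 18, 24}
(A ∩ B) ∩ C = {7, 18, 24}

A ∩ B ∩ C = {7, 18, 24}


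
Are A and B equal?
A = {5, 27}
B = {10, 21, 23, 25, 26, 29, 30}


Two sets are equal iff they have exactly the same elements.
A = {5, 27}
B = {10, 21, 23, 25, 26, 29, 30}
Differences: {5, 10, 21, 23, 25, 26, 27, 29, 30}
A ≠ B

No, A ≠ B


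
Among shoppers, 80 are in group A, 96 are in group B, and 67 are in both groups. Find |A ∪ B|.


|A ∪ B| = |A| + |B| - |A ∩ B|
= 80 + 96 - 67
= 109

|A ∪ B| = 109


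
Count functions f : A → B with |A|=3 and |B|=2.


Each of |A| = 3 inputs maps to any of |B| = 2 outputs.
# functions = |B|^|A| = 2^3
= 8

Number of functions = 8


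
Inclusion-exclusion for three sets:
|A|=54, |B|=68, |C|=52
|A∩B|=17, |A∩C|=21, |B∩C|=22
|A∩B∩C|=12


|A∪B∪C| = |A|+|B|+|C| - |A∩B|-|A∩C|-|B∩C| + |A∩B∩C|
= 54+68+52 - 17-21-22 + 12
= 174 - 60 + 12
= 126

|A ∪ B ∪ C| = 126


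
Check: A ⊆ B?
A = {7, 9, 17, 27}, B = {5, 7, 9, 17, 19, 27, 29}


A ⊆ B means every element of A is in B.
All elements of A are in B.
So A ⊆ B.

Yes, A ⊆ B


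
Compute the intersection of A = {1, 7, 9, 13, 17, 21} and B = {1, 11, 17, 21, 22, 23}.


A ∩ B = elements in both A and B
A = {1, 7, 9, 13, 17, 21}
B = {1, 11, 17, 21, 22, 23}
A ∩ B = {1, 17, 21}

A ∩ B = {1, 17, 21}


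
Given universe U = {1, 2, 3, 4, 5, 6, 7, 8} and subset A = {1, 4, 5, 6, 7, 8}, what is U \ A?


Aᶜ = U \ A = elements in U but not in A
U = {1, 2, 3, 4, 5, 6, 7, 8}
A = {1, 4, 5, 6, 7, 8}
Aᶜ = {2, 3}

Aᶜ = {2, 3}


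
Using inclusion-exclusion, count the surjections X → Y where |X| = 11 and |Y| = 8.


n = |X| = 11, k = |Y| = 8. Surjections via inclusion-exclusion:
S(n,k) = Σ(-1)^i × C(k,i) × (k-i)^n, i=0 to k
i=0: (-1)^0×C(8,0)×8^11 = 8589934592
i=1: (-1)^1×C(8,1)×7^11 = -15818613944
i=2: (-1)^2×C(8,2)×6^11 = 10158317568
i=3: (-1)^3×C(8,3)×5^11 = -2734375000
i=4: (-1)^4×C(8,4)×4^11 = 293601280
i=5: (-1)^5×C(8,5)×3^11 = -9920232
i=6: (-1)^6×C(8,6)×2^11 = 57344
i=7: (-1)^7×C(8,7)×1^11 = -8
i=8: (-1)^8×C(8,8)×0^11 = 0
Total = 479001600

Number of surjections = 479001600


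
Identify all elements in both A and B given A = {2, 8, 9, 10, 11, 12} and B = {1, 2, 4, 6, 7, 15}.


A = {2, 8, 9, 10, 11, 12}
B = {1, 2, 4, 6, 7, 15}
Region: in both A and B
Elements: {2}

Elements in both A and B: {2}


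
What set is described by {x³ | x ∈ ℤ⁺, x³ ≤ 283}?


Checking each candidate:
Condition: positive perfect cubes ≤ 283
Result = {1, 8, 27, 64, 125, 216}

{1, 8, 27, 64, 125, 216}


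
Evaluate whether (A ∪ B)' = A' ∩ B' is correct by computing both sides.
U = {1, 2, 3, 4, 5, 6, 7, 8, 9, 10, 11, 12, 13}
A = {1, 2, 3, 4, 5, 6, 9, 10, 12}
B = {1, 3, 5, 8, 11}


LHS: A ∪ B = {1, 2, 3, 4, 5, 6, 8, 9, 10, 11, 12}
(A ∪ B)' = U \ (A ∪ B) = {7, 13}
A' = {7, 8, 11, 13}, B' = {2, 4, 6, 7, 9, 10, 12, 13}
Claimed RHS: A' ∩ B' = {7, 13}
Identity is VALID: LHS = RHS = {7, 13} ✓

Identity is valid. (A ∪ B)' = A' ∩ B' = {7, 13}


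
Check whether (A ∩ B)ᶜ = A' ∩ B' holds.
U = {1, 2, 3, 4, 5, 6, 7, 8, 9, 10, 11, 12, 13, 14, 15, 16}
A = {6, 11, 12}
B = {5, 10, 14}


LHS: A ∩ B = ∅
(A ∩ B)' = U \ (A ∩ B) = {1, 2, 3, 4, 5, 6, 7, 8, 9, 10, 11, 12, 13, 14, 15, 16}
A' = {1, 2, 3, 4, 5, 7, 8, 9, 10, 13, 14, 15, 16}, B' = {1, 2, 3, 4, 6, 7, 8, 9, 11, 12, 13, 15, 16}
Claimed RHS: A' ∩ B' = {1, 2, 3, 4, 7, 8, 9, 13, 15, 16}
Identity is INVALID: LHS = {1, 2, 3, 4, 5, 6, 7, 8, 9, 10, 11, 12, 13, 14, 15, 16} but the RHS claimed here equals {1, 2, 3, 4, 7, 8, 9, 13, 15, 16}. The correct form is (A ∩ B)' = A' ∪ B'.

Identity is invalid: (A ∩ B)' = {1, 2, 3, 4, 5, 6, 7, 8, 9, 10, 11, 12, 13, 14, 15, 16} but A' ∩ B' = {1, 2, 3, 4, 7, 8, 9, 13, 15, 16}. The correct De Morgan law is (A ∩ B)' = A' ∪ B'.


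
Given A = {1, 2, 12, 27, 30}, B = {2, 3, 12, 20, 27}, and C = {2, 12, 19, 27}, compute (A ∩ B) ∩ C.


A ∩ B = {2, 12, 27}
(A ∩ B) ∩ C = {2, 12, 27}

A ∩ B ∩ C = {2, 12, 27}


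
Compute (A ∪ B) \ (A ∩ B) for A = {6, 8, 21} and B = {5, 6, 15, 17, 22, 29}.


A △ B = (A \ B) ∪ (B \ A) = elements in exactly one of A or B
A \ B = {8, 21}
B \ A = {5, 15, 17, 22, 29}
A △ B = {5, 8, 15, 17, 21, 22, 29}

A △ B = {5, 8, 15, 17, 21, 22, 29}


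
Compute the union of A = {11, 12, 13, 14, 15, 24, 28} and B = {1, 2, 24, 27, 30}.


A ∪ B = all elements in A or B (or both)
A = {11, 12, 13, 14, 15, 24, 28}
B = {1, 2, 24, 27, 30}
A ∪ B = {1, 2, 11, 12, 13, 14, 15, 24, 27, 28, 30}

A ∪ B = {1, 2, 11, 12, 13, 14, 15, 24, 27, 28, 30}


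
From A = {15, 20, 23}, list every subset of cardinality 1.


|A| = 3, so A has C(3,1) = 3 subsets of size 1.
Enumerate by choosing 1 elements from A at a time:
{15}, {20}, {23}

1-element subsets (3 total): {15}, {20}, {23}


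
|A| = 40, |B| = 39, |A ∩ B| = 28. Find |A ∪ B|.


|A ∪ B| = |A| + |B| - |A ∩ B|
= 40 + 39 - 28
= 51

|A ∪ B| = 51


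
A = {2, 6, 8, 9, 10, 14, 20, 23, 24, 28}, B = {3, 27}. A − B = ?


A \ B = elements in A but not in B
A = {2, 6, 8, 9, 10, 14, 20, 23, 24, 28}
B = {3, 27}
Remove from A any elements in B
A \ B = {2, 6, 8, 9, 10, 14, 20, 23, 24, 28}

A \ B = {2, 6, 8, 9, 10, 14, 20, 23, 24, 28}


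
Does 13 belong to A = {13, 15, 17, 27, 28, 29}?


A = {13, 15, 17, 27, 28, 29}
Checking if 13 is in A
13 is in A → True

13 ∈ A


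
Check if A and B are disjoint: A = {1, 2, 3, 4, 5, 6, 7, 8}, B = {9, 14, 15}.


Disjoint means A ∩ B = ∅.
A ∩ B = ∅
A ∩ B = ∅, so A and B are disjoint.

Yes, A and B are disjoint


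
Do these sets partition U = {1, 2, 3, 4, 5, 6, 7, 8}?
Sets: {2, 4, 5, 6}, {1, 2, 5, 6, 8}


A partition requires: (1) non-empty parts, (2) pairwise disjoint, (3) union = U
Parts: {2, 4, 5, 6}, {1, 2, 5, 6, 8}
Union of parts: {1, 2, 4, 5, 6, 8}
U = {1, 2, 3, 4, 5, 6, 7, 8}
All non-empty? True
Pairwise disjoint? False
Covers U? False

No, not a valid partition


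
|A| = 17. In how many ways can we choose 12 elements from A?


C(n,k) = n! / (k!(n-k)!)
C(17,12) = 17! / (12!5!)
= 6188

C(17,12) = 6188


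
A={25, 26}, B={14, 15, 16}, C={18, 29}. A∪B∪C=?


A ∪ B = {14, 15, 16, 25, 26}
(A ∪ B) ∪ C = {14, 15, 16, 18, 25, 26, 29}

A ∪ B ∪ C = {14, 15, 16, 18, 25, 26, 29}


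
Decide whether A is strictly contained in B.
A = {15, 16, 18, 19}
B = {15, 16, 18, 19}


A ⊂ B requires: A ⊆ B AND A ≠ B.
A ⊆ B? Yes
A = B? Yes
A = B, so A is not a PROPER subset.

No, A is not a proper subset of B


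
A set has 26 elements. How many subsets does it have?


Number of subsets = 2^n
= 2^26
= 67108864

|P(A)| = 67108864


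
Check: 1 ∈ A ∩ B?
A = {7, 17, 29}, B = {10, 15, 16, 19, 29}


A = {7, 17, 29}, B = {10, 15, 16, 19, 29}
A ∩ B = elements in both A and B
A ∩ B = {29}
Checking if 1 ∈ A ∩ B
1 is not in A ∩ B → False

1 ∉ A ∩ B


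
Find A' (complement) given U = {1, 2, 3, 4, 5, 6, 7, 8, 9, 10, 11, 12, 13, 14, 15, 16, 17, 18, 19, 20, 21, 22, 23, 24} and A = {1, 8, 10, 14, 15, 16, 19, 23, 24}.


Aᶜ = U \ A = elements in U but not in A
U = {1, 2, 3, 4, 5, 6, 7, 8, 9, 10, 11, 12, 13, 14, 15, 16, 17, 18, 19, 20, 21, 22, 23, 24}
A = {1, 8, 10, 14, 15, 16, 19, 23, 24}
Aᶜ = {2, 3, 4, 5, 6, 7, 9, 11, 12, 13, 17, 18, 20, 21, 22}

Aᶜ = {2, 3, 4, 5, 6, 7, 9, 11, 12, 13, 17, 18, 20, 21, 22}


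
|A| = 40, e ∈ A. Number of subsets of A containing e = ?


Subsets of A containing e correspond to subsets of A \ {e}, which has 39 elements.
Count = 2^(n-1) = 2^39
= 549755813888

Number of subsets containing e = 549755813888


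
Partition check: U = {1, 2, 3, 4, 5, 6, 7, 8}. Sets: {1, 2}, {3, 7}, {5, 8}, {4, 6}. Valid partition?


A partition requires: (1) non-empty parts, (2) pairwise disjoint, (3) union = U
Parts: {1, 2}, {3, 7}, {5, 8}, {4, 6}
Union of parts: {1, 2, 3, 4, 5, 6, 7, 8}
U = {1, 2, 3, 4, 5, 6, 7, 8}
All non-empty? True
Pairwise disjoint? True
Covers U? True

Yes, valid partition


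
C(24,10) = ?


C(n,k) = n! / (k!(n-k)!)
C(24,10) = 24! / (10!14!)
= 1961256

C(24,10) = 1961256


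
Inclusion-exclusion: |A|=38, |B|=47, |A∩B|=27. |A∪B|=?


|A ∪ B| = |A| + |B| - |A ∩ B|
= 38 + 47 - 27
= 58

|A ∪ B| = 58


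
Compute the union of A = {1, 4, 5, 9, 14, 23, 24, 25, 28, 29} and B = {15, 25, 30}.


A ∪ B = all elements in A or B (or both)
A = {1, 4, 5, 9, 14, 23, 24, 25, 28, 29}
B = {15, 25, 30}
A ∪ B = {1, 4, 5, 9, 14, 15, 23, 24, 25, 28, 29, 30}

A ∪ B = {1, 4, 5, 9, 14, 15, 23, 24, 25, 28, 29, 30}


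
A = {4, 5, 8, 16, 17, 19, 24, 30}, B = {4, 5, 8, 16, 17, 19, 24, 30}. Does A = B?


Two sets are equal iff they have exactly the same elements.
A = {4, 5, 8, 16, 17, 19, 24, 30}
B = {4, 5, 8, 16, 17, 19, 24, 30}
Same elements → A = B

Yes, A = B


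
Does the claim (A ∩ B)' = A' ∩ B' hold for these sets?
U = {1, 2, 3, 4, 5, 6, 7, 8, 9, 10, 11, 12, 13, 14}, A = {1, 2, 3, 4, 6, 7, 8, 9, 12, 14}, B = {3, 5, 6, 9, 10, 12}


LHS: A ∩ B = {3, 6, 9, 12}
(A ∩ B)' = U \ (A ∩ B) = {1, 2, 4, 5, 7, 8, 10, 11, 13, 14}
A' = {5, 10, 11, 13}, B' = {1, 2, 4, 7, 8, 11, 13, 14}
Claimed RHS: A' ∩ B' = {11, 13}
Identity is INVALID: LHS = {1, 2, 4, 5, 7, 8, 10, 11, 13, 14} but the RHS claimed here equals {11, 13}. The correct form is (A ∩ B)' = A' ∪ B'.

Identity is invalid: (A ∩ B)' = {1, 2, 4, 5, 7, 8, 10, 11, 13, 14} but A' ∩ B' = {11, 13}. The correct De Morgan law is (A ∩ B)' = A' ∪ B'.


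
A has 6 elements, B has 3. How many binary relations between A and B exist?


A relation from A to B is any subset of A × B.
|A × B| = 6 × 3 = 18
# relations = 2^|A × B| = 2^18 = 262144

Number of relations = 262144


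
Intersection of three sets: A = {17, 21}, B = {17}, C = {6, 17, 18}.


A ∩ B = {17}
(A ∩ B) ∩ C = {17}

A ∩ B ∩ C = {17}


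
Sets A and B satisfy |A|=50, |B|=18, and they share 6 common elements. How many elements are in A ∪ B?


|A ∪ B| = |A| + |B| - |A ∩ B|
= 50 + 18 - 6
= 62

|A ∪ B| = 62


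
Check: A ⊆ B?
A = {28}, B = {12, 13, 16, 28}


A ⊆ B means every element of A is in B.
All elements of A are in B.
So A ⊆ B.

Yes, A ⊆ B


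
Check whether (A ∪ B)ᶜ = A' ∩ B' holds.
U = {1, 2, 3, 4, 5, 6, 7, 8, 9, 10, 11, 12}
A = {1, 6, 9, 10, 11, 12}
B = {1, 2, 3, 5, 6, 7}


LHS: A ∪ B = {1, 2, 3, 5, 6, 7, 9, 10, 11, 12}
(A ∪ B)' = U \ (A ∪ B) = {4, 8}
A' = {2, 3, 4, 5, 7, 8}, B' = {4, 8, 9, 10, 11, 12}
Claimed RHS: A' ∩ B' = {4, 8}
Identity is VALID: LHS = RHS = {4, 8} ✓

Identity is valid. (A ∪ B)' = A' ∩ B' = {4, 8}


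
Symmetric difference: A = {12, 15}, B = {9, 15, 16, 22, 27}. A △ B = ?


A △ B = (A \ B) ∪ (B \ A) = elements in exactly one of A or B
A \ B = {12}
B \ A = {9, 16, 22, 27}
A △ B = {9, 12, 16, 22, 27}

A △ B = {9, 12, 16, 22, 27}


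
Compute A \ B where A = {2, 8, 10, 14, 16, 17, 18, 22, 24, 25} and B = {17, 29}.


A \ B = elements in A but not in B
A = {2, 8, 10, 14, 16, 17, 18, 22, 24, 25}
B = {17, 29}
Remove from A any elements in B
A \ B = {2, 8, 10, 14, 16, 18, 22, 24, 25}

A \ B = {2, 8, 10, 14, 16, 18, 22, 24, 25}


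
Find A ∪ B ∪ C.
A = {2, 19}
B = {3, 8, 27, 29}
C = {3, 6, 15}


A ∪ B = {2, 3, 8, 19, 27, 29}
(A ∪ B) ∪ C = {2, 3, 6, 8, 15, 19, 27, 29}

A ∪ B ∪ C = {2, 3, 6, 8, 15, 19, 27, 29}


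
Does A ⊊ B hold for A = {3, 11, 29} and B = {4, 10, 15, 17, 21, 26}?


A ⊂ B requires: A ⊆ B AND A ≠ B.
A ⊆ B? No
A ⊄ B, so A is not a proper subset.

No, A is not a proper subset of B


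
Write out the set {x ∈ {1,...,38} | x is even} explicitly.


Checking each candidate:
Condition: even numbers in {1,...,38}
Result = {2, 4, 6, 8, 10, 12, 14, 16, 18, 20, 22, 24, 26, 28, 30, 32, 34, 36, 38}

{2, 4, 6, 8, 10, 12, 14, 16, 18, 20, 22, 24, 26, 28, 30, 32, 34, 36, 38}


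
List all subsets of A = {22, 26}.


|A| = 2, so |P(A)| = 2^2 = 4
Enumerate subsets by cardinality (0 to 2):
∅, {22}, {26}, {22, 26}

P(A) has 4 subsets: ∅, {22}, {26}, {22, 26}


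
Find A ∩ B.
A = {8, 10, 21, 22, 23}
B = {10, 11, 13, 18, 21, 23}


A ∩ B = elements in both A and B
A = {8, 10, 21, 22, 23}
B = {10, 11, 13, 18, 21, 23}
A ∩ B = {10, 21, 23}

A ∩ B = {10, 21, 23}


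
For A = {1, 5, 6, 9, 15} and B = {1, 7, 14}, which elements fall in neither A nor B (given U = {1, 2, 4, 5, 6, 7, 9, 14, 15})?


A = {1, 5, 6, 9, 15}
B = {1, 7, 14}
Region: in neither A nor B (given U = {1, 2, 4, 5, 6, 7, 9, 14, 15})
Elements: {2, 4}

Elements in neither A nor B (given U = {1, 2, 4, 5, 6, 7, 9, 14, 15}): {2, 4}


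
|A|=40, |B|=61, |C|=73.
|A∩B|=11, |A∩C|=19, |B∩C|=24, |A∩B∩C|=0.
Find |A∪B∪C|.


|A∪B∪C| = |A|+|B|+|C| - |A∩B|-|A∩C|-|B∩C| + |A∩B∩C|
= 40+61+73 - 11-19-24 + 0
= 174 - 54 + 0
= 120

|A ∪ B ∪ C| = 120


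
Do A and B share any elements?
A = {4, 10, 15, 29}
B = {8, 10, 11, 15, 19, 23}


Disjoint means A ∩ B = ∅.
A ∩ B = {10, 15}
A ∩ B ≠ ∅, so A and B are NOT disjoint.

Yes — A and B share the element(s) of A ∩ B = {10, 15}, so they are not disjoint


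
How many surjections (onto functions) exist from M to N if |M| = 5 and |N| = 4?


n = |M| = 5, k = |N| = 4. Surjections via inclusion-exclusion:
S(n,k) = Σ(-1)^i × C(k,i) × (k-i)^n, i=0 to k
i=0: (-1)^0×C(4,0)×4^5 = 1024
i=1: (-1)^1×C(4,1)×3^5 = -972
i=2: (-1)^2×C(4,2)×2^5 = 192
i=3: (-1)^3×C(4,3)×1^5 = -4
i=4: (-1)^4×C(4,4)×0^5 = 0
Total = 240

Number of surjections = 240


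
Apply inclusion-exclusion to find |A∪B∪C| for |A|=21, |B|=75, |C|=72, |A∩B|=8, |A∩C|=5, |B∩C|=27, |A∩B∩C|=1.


|A∪B∪C| = |A|+|B|+|C| - |A∩B|-|A∩C|-|B∩C| + |A∩B∩C|
= 21+75+72 - 8-5-27 + 1
= 168 - 40 + 1
= 129

|A ∪ B ∪ C| = 129


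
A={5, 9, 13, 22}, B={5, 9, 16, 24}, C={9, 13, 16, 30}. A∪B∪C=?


A ∪ B = {5, 9, 13, 16, 22, 24}
(A ∪ B) ∪ C = {5, 9, 13, 16, 22, 24, 30}

A ∪ B ∪ C = {5, 9, 13, 16, 22, 24, 30}


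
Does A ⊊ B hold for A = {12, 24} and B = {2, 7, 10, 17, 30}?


A ⊂ B requires: A ⊆ B AND A ≠ B.
A ⊆ B? No
A ⊄ B, so A is not a proper subset.

No, A is not a proper subset of B


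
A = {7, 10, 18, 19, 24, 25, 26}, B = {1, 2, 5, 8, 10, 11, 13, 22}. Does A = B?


Two sets are equal iff they have exactly the same elements.
A = {7, 10, 18, 19, 24, 25, 26}
B = {1, 2, 5, 8, 10, 11, 13, 22}
Differences: {1, 2, 5, 7, 8, 11, 13, 18, 19, 22, 24, 25, 26}
A ≠ B

No, A ≠ B


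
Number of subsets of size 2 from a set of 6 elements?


C(n,k) = n! / (k!(n-k)!)
C(6,2) = 6! / (2!4!)
= 15

C(6,2) = 15


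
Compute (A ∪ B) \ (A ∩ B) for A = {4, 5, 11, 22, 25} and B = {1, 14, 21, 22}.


A △ B = (A \ B) ∪ (B \ A) = elements in exactly one of A or B
A \ B = {4, 5, 11, 25}
B \ A = {1, 14, 21}
A △ B = {1, 4, 5, 11, 14, 21, 25}

A △ B = {1, 4, 5, 11, 14, 21, 25}


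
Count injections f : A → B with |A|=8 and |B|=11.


An injection sends each of |A| = 8 inputs to a distinct output in B.
# injections = |B|·(|B|-1)·…·(|B|-|A|+1) = 11! / (11 - 8)!
= 11 × 10 × 9 × 8 × 7 × 6 × 5 × 4
= 6652800

Number of injections = 6652800


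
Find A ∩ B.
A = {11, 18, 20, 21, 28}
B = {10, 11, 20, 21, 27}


A ∩ B = elements in both A and B
A = {11, 18, 20, 21, 28}
B = {10, 11, 20, 21, 27}
A ∩ B = {11, 20, 21}

A ∩ B = {11, 20, 21}


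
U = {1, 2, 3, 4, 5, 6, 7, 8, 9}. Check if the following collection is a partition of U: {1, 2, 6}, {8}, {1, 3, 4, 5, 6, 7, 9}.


A partition requires: (1) non-empty parts, (2) pairwise disjoint, (3) union = U
Parts: {1, 2, 6}, {8}, {1, 3, 4, 5, 6, 7, 9}
Union of parts: {1, 2, 3, 4, 5, 6, 7, 8, 9}
U = {1, 2, 3, 4, 5, 6, 7, 8, 9}
All non-empty? True
Pairwise disjoint? False
Covers U? True

No, not a valid partition


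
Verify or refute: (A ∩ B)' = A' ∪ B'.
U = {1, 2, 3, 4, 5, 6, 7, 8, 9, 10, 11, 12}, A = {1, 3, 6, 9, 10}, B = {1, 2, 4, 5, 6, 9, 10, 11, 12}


LHS: A ∩ B = {1, 6, 9, 10}
(A ∩ B)' = U \ (A ∩ B) = {2, 3, 4, 5, 7, 8, 11, 12}
A' = {2, 4, 5, 7, 8, 11, 12}, B' = {3, 7, 8}
Claimed RHS: A' ∪ B' = {2, 3, 4, 5, 7, 8, 11, 12}
Identity is VALID: LHS = RHS = {2, 3, 4, 5, 7, 8, 11, 12} ✓

Identity is valid. (A ∩ B)' = A' ∪ B' = {2, 3, 4, 5, 7, 8, 11, 12}


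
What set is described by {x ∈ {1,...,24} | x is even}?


Checking each candidate:
Condition: even numbers in {1,...,24}
Result = {2, 4, 6, 8, 10, 12, 14, 16, 18, 20, 22, 24}

{2, 4, 6, 8, 10, 12, 14, 16, 18, 20, 22, 24}


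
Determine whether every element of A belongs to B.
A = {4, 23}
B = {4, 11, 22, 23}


A ⊆ B means every element of A is in B.
All elements of A are in B.
So A ⊆ B.

Yes, A ⊆ B


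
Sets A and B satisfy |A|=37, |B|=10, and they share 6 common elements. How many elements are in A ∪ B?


|A ∪ B| = |A| + |B| - |A ∩ B|
= 37 + 10 - 6
= 41

|A ∪ B| = 41


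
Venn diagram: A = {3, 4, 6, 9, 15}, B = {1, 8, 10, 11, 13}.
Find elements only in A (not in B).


A = {3, 4, 6, 9, 15}
B = {1, 8, 10, 11, 13}
Region: only in A (not in B)
Elements: {3, 4, 6, 9, 15}

Elements only in A (not in B): {3, 4, 6, 9, 15}


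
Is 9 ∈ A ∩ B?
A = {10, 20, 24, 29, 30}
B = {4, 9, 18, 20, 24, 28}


A = {10, 20, 24, 29, 30}, B = {4, 9, 18, 20, 24, 28}
A ∩ B = elements in both A and B
A ∩ B = {20, 24}
Checking if 9 ∈ A ∩ B
9 is not in A ∩ B → False

9 ∉ A ∩ B


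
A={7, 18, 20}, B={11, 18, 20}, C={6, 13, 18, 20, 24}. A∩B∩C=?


A ∩ B = {18, 20}
(A ∩ B) ∩ C = {18, 20}

A ∩ B ∩ C = {18, 20}


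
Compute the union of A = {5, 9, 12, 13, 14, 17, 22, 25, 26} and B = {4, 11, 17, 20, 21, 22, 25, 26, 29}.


A ∪ B = all elements in A or B (or both)
A = {5, 9, 12, 13, 14, 17, 22, 25, 26}
B = {4, 11, 17, 20, 21, 22, 25, 26, 29}
A ∪ B = {4, 5, 9, 11, 12, 13, 14, 17, 20, 21, 22, 25, 26, 29}

A ∪ B = {4, 5, 9, 11, 12, 13, 14, 17, 20, 21, 22, 25, 26, 29}


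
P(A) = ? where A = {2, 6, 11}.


|A| = 3, so |P(A)| = 2^3 = 8
Enumerate subsets by cardinality (0 to 3):
∅, {2}, {6}, {11}, {2, 6}, {2, 11}, {6, 11}, {2, 6, 11}

P(A) has 8 subsets: ∅, {2}, {6}, {11}, {2, 6}, {2, 11}, {6, 11}, {2, 6, 11}


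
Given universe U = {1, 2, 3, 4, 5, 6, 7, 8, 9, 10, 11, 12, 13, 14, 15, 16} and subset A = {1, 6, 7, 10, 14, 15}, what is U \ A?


Aᶜ = U \ A = elements in U but not in A
U = {1, 2, 3, 4, 5, 6, 7, 8, 9, 10, 11, 12, 13, 14, 15, 16}
A = {1, 6, 7, 10, 14, 15}
Aᶜ = {2, 3, 4, 5, 8, 9, 11, 12, 13, 16}

Aᶜ = {2, 3, 4, 5, 8, 9, 11, 12, 13, 16}


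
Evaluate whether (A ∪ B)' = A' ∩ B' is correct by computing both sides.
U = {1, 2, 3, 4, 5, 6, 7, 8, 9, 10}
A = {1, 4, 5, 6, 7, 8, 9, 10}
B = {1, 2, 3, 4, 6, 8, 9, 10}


LHS: A ∪ B = {1, 2, 3, 4, 5, 6, 7, 8, 9, 10}
(A ∪ B)' = U \ (A ∪ B) = ∅
A' = {2, 3}, B' = {5, 7}
Claimed RHS: A' ∩ B' = ∅
Identity is VALID: LHS = RHS = ∅ ✓

Identity is valid. (A ∪ B)' = A' ∩ B' = ∅


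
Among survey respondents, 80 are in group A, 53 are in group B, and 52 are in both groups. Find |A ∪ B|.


|A ∪ B| = |A| + |B| - |A ∩ B|
= 80 + 53 - 52
= 81

|A ∪ B| = 81
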